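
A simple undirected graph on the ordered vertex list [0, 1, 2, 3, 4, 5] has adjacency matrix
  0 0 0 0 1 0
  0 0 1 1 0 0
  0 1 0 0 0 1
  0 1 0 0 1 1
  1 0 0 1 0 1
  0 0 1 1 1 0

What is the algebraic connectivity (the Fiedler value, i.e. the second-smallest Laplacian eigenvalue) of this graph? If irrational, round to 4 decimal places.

0.6972

Each diagonal entry of L is the vertex degree and each off-diagonal entry is -1 where an edge is present, 0 otherwise; in the order [0, 1, 2, 3, 4, 5] the diagonal is [1, 2, 2, 3, 3, 3]. Computing the eigenvalues of L and sorting gives [0, 0.6972, 2, 2.3820, 4.3028, 4.6180]. The Fiedler value lambda_2 = 0.6972 is strictly positive, so the graph is connected. By the matrix-tree theorem the graph has (1/6) * product of the nonzero eigenvalues = 11 spanning trees.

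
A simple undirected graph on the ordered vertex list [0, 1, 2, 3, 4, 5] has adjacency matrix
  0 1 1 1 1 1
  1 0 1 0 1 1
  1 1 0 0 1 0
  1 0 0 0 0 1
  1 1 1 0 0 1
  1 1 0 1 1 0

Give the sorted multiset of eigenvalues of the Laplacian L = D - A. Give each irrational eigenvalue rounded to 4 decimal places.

[0, 1.8299, 3.6889, 5, 5.4812, 6]

With the vertex order [0, 1, 2, 3, 4, 5], the degrees are [5, 4, 3, 2, 4, 4], giving D = diag(5, 4, 3, 2, 4, 4) and L = D - A. The multiplicity of 0 as a Laplacian eigenvalue equals the number of connected components.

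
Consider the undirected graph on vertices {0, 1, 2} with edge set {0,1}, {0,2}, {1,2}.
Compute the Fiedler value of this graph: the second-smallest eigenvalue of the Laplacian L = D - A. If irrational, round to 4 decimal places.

Each diagonal entry of L is the vertex degree and each off-diagonal entry is -1 where an edge is present, 0 otherwise; in the order [0, 1, 2] the diagonal is [2, 2, 2]. The smallest Laplacian eigenvalue is always 0. The next one, lambda_2 = 3, measures how hard the graph is to disconnect: larger values mean better connectivity. There is one zero in the spectrum, matching the 1 component.

3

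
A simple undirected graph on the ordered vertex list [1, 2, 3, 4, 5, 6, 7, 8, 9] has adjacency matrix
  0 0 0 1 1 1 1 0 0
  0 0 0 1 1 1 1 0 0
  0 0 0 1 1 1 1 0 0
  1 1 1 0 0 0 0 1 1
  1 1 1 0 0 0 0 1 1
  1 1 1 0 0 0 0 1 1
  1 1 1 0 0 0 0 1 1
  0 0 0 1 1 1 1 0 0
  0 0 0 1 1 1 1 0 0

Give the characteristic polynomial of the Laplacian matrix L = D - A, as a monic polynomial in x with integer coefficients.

Each diagonal entry of L is the vertex degree and each off-diagonal entry is -1 where an edge is present, 0 otherwise; in the order [1, 2, 3, 4, 5, 6, 7, 8, 9] the diagonal is [4, 4, 4, 5, 5, 5, 5, 4, 4]. L has integer entries, so p(x) = det(xI - L) has integer coefficients. Expanding the determinant yields x^9 - 40x^8 + 690x^7 - 6720x^6 + 40485x^5 - 154704x^4 + 366560x^3 - 492800x^2 + 288000x. Since p(0) = det(-L) = 0, x divides p(x). There is one zero in the spectrum, matching the 1 component. The eigenvalues sum to 40, which equals trace(L) = 2|E|.

x^9 - 40x^8 + 690x^7 - 6720x^6 + 40485x^5 - 154704x^4 + 366560x^3 - 492800x^2 + 288000x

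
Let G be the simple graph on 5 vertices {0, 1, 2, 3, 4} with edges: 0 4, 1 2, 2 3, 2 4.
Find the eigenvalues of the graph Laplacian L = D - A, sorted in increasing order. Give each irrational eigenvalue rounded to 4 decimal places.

Reading degrees in the order [0, 1, 2, 3, 4] gives [1, 1, 3, 1, 2]; set D = diag(1, 1, 3, 1, 2) and form L = D - A. Diagonalising L (or applying a numerical eigensolver to the 5x5 matrix) gives the spectrum above.

[0, 0.5188, 1, 2.3111, 4.1701]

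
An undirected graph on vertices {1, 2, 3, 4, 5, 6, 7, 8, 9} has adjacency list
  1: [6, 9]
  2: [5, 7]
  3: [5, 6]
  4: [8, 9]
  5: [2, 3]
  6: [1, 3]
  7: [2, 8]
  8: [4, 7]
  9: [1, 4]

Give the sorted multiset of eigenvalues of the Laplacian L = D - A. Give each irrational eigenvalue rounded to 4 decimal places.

Reading degrees in the order [1, 2, 3, 4, 5, 6, 7, 8, 9] gives [2, 2, 2, 2, 2, 2, 2, 2, 2]; set D = diag(2, 2, 2, 2, 2, 2, 2, 2, 2) and form L = D - A. The multiplicity of 0 as a Laplacian eigenvalue equals the number of connected components. The single zero eigenvalue shows the graph is connected. The eigenvalues sum to 18, which equals trace(L) = 2|E|. By the matrix-tree theorem the graph has (1/9) * product of the nonzero eigenvalues = 9 spanning trees.

[0, 0.4679, 0.4679, 1.6527, 1.6527, 3, 3, 3.8794, 3.8794]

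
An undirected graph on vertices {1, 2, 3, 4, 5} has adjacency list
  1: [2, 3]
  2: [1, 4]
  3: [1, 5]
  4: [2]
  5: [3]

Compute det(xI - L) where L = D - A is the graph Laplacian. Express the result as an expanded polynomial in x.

x^5 - 8x^4 + 21x^3 - 20x^2 + 5x

Each diagonal entry of L is the vertex degree and each off-diagonal entry is -1 where an edge is present, 0 otherwise; in the order [1, 2, 3, 4, 5] the diagonal is [2, 2, 2, 1, 1]. L has integer entries, so p(x) = det(xI - L) has integer coefficients. Expanding the determinant yields x^5 - 8x^4 + 21x^3 - 20x^2 + 5x. The constant term is 0 because L is singular (the all-ones vector lies in its kernel). The eigenvalues sum to 8, which equals trace(L) = 2|E|.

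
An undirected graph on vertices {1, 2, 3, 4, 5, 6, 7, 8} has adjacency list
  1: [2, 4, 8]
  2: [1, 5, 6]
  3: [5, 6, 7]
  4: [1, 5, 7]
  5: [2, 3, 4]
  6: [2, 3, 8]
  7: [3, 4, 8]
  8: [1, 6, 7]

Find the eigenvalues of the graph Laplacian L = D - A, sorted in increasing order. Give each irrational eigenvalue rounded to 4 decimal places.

Reading degrees in the order [1, 2, 3, 4, 5, 6, 7, 8] gives [3, 3, 3, 3, 3, 3, 3, 3]; set D = diag(3, 3, 3, 3, 3, 3, 3, 3) and form L = D - A. Diagonalising L (or applying a numerical eigensolver to the 8x8 matrix) gives the spectrum above.

[0, 2, 2, 2, 4, 4, 4, 6]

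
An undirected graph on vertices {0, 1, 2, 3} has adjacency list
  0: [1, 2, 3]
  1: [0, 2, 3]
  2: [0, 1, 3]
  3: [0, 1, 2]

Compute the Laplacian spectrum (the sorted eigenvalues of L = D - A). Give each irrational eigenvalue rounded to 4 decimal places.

[0, 4, 4, 4]

With the vertex order [0, 1, 2, 3], the degrees are [3, 3, 3, 3], giving D = diag(3, 3, 3, 3) and L = D - A. Diagonalising L (or applying a numerical eigensolver to the 4x4 matrix) gives the spectrum above. The single zero eigenvalue shows the graph is connected. The eigenvalues sum to 12, which equals trace(L) = 2|E|.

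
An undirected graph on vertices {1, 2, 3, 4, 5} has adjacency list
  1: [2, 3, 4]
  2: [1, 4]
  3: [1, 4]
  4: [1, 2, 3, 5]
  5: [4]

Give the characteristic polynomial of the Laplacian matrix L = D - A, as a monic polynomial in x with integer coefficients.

x^5 - 12x^4 + 49x^3 - 78x^2 + 40x

Each diagonal entry of L is the vertex degree and each off-diagonal entry is -1 where an edge is present, 0 otherwise; in the order [1, 2, 3, 4, 5] the diagonal is [3, 2, 2, 4, 1]. Computing det(xI - L) by cofactor expansion (or equivalently via sum-over-permutations) gives x^5 - 12x^4 + 49x^3 - 78x^2 + 40x. The constant term is 0 because L is singular (the all-ones vector lies in its kernel). By the matrix-tree theorem the graph has (1/5) * product of the nonzero eigenvalues = 8 spanning trees.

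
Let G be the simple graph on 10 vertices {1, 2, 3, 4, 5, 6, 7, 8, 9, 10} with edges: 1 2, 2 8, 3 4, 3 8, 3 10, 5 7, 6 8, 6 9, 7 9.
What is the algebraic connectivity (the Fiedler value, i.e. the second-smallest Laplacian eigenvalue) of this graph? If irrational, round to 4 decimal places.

Each diagonal entry of L is the vertex degree and each off-diagonal entry is -1 where an edge is present, 0 otherwise; in the order [1, 2, 3, 4, 5, 6, 7, 8, 9, 10] the diagonal is [1, 2, 3, 1, 1, 2, 2, 3, 2, 1]. The smallest Laplacian eigenvalue is always 0. The next one, lambda_2 = 0.1566, measures how hard the graph is to disconnect: larger values mean better connectivity. There is one zero in the spectrum, matching the 1 component. The eigenvalues sum to 18, which equals trace(L) = 2|E|.

0.1566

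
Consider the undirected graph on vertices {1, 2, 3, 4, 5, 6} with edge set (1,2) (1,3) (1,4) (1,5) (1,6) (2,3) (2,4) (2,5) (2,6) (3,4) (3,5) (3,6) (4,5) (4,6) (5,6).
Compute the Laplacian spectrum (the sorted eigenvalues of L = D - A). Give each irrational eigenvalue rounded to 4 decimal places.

Each diagonal entry of L is the vertex degree and each off-diagonal entry is -1 where an edge is present, 0 otherwise; in the order [1, 2, 3, 4, 5, 6] the diagonal is [5, 5, 5, 5, 5, 5]. Diagonalising L (or applying a numerical eigensolver to the 6x6 matrix) gives the spectrum above. The single zero eigenvalue shows the graph is connected. The eigenvalues sum to 30, which equals trace(L) = 2|E|.

[0, 6, 6, 6, 6, 6]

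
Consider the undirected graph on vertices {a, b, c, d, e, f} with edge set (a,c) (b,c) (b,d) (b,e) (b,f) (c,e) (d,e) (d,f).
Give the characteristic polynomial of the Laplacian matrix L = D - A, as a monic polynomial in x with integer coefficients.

With the vertex order [a, b, c, d, e, f], the degrees are [1, 4, 3, 3, 3, 2], giving D = diag(1, 4, 3, 3, 3, 2) and L = D - A. L has integer entries, so p(x) = det(xI - L) has integer coefficients. Expanding the determinant yields x^6 - 16x^5 + 96x^4 - 264x^3 + 320x^2 - 126x. The constant term is 0 because L is singular (the all-ones vector lies in its kernel). There is one zero in the spectrum, matching the 1 component.

x^6 - 16x^5 + 96x^4 - 264x^3 + 320x^2 - 126x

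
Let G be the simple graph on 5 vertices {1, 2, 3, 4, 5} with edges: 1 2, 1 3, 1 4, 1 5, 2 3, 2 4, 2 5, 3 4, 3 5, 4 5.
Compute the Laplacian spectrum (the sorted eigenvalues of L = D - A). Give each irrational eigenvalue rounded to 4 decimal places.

Reading degrees in the order [1, 2, 3, 4, 5] gives [4, 4, 4, 4, 4]; set D = diag(4, 4, 4, 4, 4) and form L = D - A. L is symmetric positive semidefinite, so every eigenvalue is real and nonnegative. The single zero eigenvalue shows the graph is connected. The eigenvalues sum to 20, which equals trace(L) = 2|E|. The largest eigenvalue, 5, is at most the vertex count 5.

[0, 5, 5, 5, 5]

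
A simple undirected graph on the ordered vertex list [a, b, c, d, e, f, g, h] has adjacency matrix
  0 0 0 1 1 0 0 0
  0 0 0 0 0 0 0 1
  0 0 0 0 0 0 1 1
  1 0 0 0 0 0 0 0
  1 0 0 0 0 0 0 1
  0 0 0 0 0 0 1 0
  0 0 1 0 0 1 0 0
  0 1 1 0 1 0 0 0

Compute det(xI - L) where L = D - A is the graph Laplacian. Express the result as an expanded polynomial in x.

With the vertex order [a, b, c, d, e, f, g, h], the degrees are [2, 1, 2, 1, 2, 1, 2, 3], giving D = diag(2, 1, 2, 1, 2, 1, 2, 3) and L = D - A. L has integer entries, so p(x) = det(xI - L) has integer coefficients. Expanding the determinant yields x^8 - 14x^7 + 77x^6 - 212x^5 + 308x^4 - 228x^3 + 75x^2 - 8x. The coefficient of x^7 equals -trace(L) = -14, matching the sum of degrees. The largest eigenvalue, 4.3623, is at most the vertex count 8.

x^8 - 14x^7 + 77x^6 - 212x^5 + 308x^4 - 228x^3 + 75x^2 - 8x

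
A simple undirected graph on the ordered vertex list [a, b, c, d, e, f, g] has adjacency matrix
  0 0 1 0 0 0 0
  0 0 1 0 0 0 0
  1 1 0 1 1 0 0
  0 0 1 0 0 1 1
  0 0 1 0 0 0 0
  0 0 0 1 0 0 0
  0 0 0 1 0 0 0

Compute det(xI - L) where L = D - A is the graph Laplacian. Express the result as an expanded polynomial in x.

With the vertex order [a, b, c, d, e, f, g], the degrees are [1, 1, 4, 3, 1, 1, 1], giving D = diag(1, 1, 4, 3, 1, 1, 1) and L = D - A. Computing det(xI - L) by cofactor expansion (or equivalently via sum-over-permutations) gives x^7 - 12x^6 + 51x^5 - 98x^4 + 93x^3 - 42x^2 + 7x. Since p(0) = det(-L) = 0, x divides p(x). The largest eigenvalue, 5.2618, is at most the vertex count 7. There is one zero in the spectrum, matching the 1 component.

x^7 - 12x^6 + 51x^5 - 98x^4 + 93x^3 - 42x^2 + 7x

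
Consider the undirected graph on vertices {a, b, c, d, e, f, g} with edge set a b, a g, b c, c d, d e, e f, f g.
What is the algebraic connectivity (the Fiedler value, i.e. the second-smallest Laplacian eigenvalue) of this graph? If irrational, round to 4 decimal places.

0.7530

Each diagonal entry of L is the vertex degree and each off-diagonal entry is -1 where an edge is present, 0 otherwise; in the order [a, b, c, d, e, f, g] the diagonal is [2, 2, 2, 2, 2, 2, 2]. The smallest Laplacian eigenvalue is always 0. The next one, lambda_2 = 0.7530, measures how hard the graph is to disconnect: larger values mean better connectivity. The eigenvalues sum to 14, which equals trace(L) = 2|E|.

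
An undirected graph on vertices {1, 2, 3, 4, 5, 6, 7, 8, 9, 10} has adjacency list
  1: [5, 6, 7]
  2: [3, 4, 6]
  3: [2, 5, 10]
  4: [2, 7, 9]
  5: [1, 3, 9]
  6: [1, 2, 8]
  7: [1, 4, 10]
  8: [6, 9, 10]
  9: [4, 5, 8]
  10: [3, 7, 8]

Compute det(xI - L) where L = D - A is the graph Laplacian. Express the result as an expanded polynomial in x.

With the vertex order [1, 2, 3, 4, 5, 6, 7, 8, 9, 10], the degrees are [3, 3, 3, 3, 3, 3, 3, 3, 3, 3], giving D = diag(3, 3, 3, 3, 3, 3, 3, 3, 3, 3) and L = D - A. L has integer entries, so p(x) = det(xI - L) has integer coefficients. Expanding the determinant yields x^10 - 30x^9 + 390x^8 - 2880x^7 + 13305x^6 - 39882x^5 + 77640x^4 - 94800x^3 + 66000x^2 - 20000x. The coefficient of x^9 equals -trace(L) = -30, matching the sum of degrees. There is one zero in the spectrum, matching the 1 component. The eigenvalues sum to 30, which equals trace(L) = 2|E|.

x^10 - 30x^9 + 390x^8 - 2880x^7 + 13305x^6 - 39882x^5 + 77640x^4 - 94800x^3 + 66000x^2 - 20000x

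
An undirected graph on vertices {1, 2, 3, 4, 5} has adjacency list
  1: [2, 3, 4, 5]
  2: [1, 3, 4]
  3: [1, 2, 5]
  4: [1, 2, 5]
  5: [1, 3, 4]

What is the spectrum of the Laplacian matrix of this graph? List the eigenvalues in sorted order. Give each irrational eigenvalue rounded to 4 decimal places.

Reading degrees in the order [1, 2, 3, 4, 5] gives [4, 3, 3, 3, 3]; set D = diag(4, 3, 3, 3, 3) and form L = D - A. The multiplicity of 0 as a Laplacian eigenvalue equals the number of connected components. There is one zero in the spectrum, matching the 1 component.

[0, 3, 3, 5, 5]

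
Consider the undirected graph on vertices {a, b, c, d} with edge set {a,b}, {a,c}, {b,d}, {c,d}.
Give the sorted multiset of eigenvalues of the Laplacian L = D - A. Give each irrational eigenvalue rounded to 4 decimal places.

[0, 2, 2, 4]

Reading degrees in the order [a, b, c, d] gives [2, 2, 2, 2]; set D = diag(2, 2, 2, 2) and form L = D - A. The multiplicity of 0 as a Laplacian eigenvalue equals the number of connected components. By the matrix-tree theorem the graph has (1/4) * product of the nonzero eigenvalues = 4 spanning trees. The eigenvalues sum to 8, which equals trace(L) = 2|E|.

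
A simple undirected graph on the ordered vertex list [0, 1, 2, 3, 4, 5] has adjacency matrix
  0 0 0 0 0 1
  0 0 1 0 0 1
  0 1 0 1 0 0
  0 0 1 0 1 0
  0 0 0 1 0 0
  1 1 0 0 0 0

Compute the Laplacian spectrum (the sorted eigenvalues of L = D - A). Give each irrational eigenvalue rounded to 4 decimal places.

[0, 0.2679, 1, 2, 3, 3.7321]

Reading degrees in the order [0, 1, 2, 3, 4, 5] gives [1, 2, 2, 2, 1, 2]; set D = diag(1, 2, 2, 2, 1, 2) and form L = D - A. L is symmetric positive semidefinite, so every eigenvalue is real and nonnegative. The single zero eigenvalue shows the graph is connected. There is one zero in the spectrum, matching the 1 component. By the matrix-tree theorem the graph has (1/6) * product of the nonzero eigenvalues = 1 spanning tree.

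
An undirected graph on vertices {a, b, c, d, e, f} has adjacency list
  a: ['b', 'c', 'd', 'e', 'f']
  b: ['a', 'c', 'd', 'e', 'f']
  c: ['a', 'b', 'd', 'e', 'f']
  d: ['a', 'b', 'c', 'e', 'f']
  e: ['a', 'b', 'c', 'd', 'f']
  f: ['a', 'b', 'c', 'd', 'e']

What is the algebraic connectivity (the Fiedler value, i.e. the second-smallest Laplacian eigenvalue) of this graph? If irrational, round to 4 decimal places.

6

With the vertex order [a, b, c, d, e, f], the degrees are [5, 5, 5, 5, 5, 5], giving D = diag(5, 5, 5, 5, 5, 5) and L = D - A. Computing the eigenvalues of L and sorting gives [0, 6, 6, 6, 6, 6]. The Fiedler value lambda_2 = 6 is strictly positive, so the graph is connected. The largest eigenvalue, 6, is at most the vertex count 6.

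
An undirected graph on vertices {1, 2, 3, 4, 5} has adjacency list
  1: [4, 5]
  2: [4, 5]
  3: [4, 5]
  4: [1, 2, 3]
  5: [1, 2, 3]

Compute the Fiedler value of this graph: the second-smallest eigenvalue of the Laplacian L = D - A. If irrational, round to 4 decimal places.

2

Reading degrees in the order [1, 2, 3, 4, 5] gives [2, 2, 2, 3, 3]; set D = diag(2, 2, 2, 3, 3) and form L = D - A. The sorted Laplacian eigenvalues are [0, 2, 2, 3, 5]; the algebraic connectivity is the second entry, 2. By the matrix-tree theorem the graph has (1/5) * product of the nonzero eigenvalues = 12 spanning trees.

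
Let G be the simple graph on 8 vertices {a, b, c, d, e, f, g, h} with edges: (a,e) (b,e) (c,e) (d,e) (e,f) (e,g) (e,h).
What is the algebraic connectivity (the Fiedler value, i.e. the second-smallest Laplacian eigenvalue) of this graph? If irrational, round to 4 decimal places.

Reading degrees in the order [a, b, c, d, e, f, g, h] gives [1, 1, 1, 1, 7, 1, 1, 1]; set D = diag(1, 1, 1, 1, 7, 1, 1, 1) and form L = D - A. Computing the eigenvalues of L and sorting gives [0, 1, 1, 1, 1, 1, 1, 8]. The Fiedler value lambda_2 = 1 is strictly positive, so the graph is connected. By the matrix-tree theorem the graph has (1/8) * product of the nonzero eigenvalues = 1 spanning tree. The largest eigenvalue, 8, is at most the vertex count 8.

1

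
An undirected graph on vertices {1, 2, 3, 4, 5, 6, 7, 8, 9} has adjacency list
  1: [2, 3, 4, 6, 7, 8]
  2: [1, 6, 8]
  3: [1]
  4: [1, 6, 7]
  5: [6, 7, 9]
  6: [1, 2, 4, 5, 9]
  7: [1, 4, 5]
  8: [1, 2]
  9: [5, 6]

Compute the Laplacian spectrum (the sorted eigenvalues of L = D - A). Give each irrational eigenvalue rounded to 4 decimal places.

[0, 0.8451, 1.2141, 1.8559, 3.0907, 3.4545, 4.2958, 6.0190, 7.2249]

With the vertex order [1, 2, 3, 4, 5, 6, 7, 8, 9], the degrees are [6, 3, 1, 3, 3, 5, 3, 2, 2], giving D = diag(6, 3, 1, 3, 3, 5, 3, 2, 2) and L = D - A. The multiplicity of 0 as a Laplacian eigenvalue equals the number of connected components. The single zero eigenvalue shows the graph is connected. The largest eigenvalue, 7.2249, is at most the vertex count 9.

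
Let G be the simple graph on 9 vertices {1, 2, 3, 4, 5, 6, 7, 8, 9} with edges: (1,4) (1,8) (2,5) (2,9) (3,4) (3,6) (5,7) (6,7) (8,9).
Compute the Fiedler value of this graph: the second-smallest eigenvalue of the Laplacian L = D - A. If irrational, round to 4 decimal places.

Reading degrees in the order [1, 2, 3, 4, 5, 6, 7, 8, 9] gives [2, 2, 2, 2, 2, 2, 2, 2, 2]; set D = diag(2, 2, 2, 2, 2, 2, 2, 2, 2) and form L = D - A. The sorted Laplacian eigenvalues are [0, 0.4679, 0.4679, 1.6527, 1.6527, 3, 3, 3.8794, 3.8794]; the algebraic connectivity is the second entry, 0.4679. The eigenvalues sum to 18, which equals trace(L) = 2|E|. The largest eigenvalue, 3.8794, is at most the vertex count 9.

0.4679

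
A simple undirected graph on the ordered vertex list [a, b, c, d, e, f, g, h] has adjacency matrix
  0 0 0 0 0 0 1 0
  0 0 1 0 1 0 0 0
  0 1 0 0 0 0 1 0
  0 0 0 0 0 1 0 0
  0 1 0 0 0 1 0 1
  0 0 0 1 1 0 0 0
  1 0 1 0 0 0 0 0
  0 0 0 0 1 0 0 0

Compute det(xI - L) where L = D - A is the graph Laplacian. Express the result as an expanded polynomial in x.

x^8 - 14x^7 + 77x^6 - 212x^5 + 308x^4 - 228x^3 + 76x^2 - 8x

Each diagonal entry of L is the vertex degree and each off-diagonal entry is -1 where an edge is present, 0 otherwise; in the order [a, b, c, d, e, f, g, h] the diagonal is [1, 2, 2, 1, 3, 2, 2, 1]. L has integer entries, so p(x) = det(xI - L) has integer coefficients. Expanding the determinant yields x^8 - 14x^7 + 77x^6 - 212x^5 + 308x^4 - 228x^3 + 76x^2 - 8x. The coefficient of x^7 equals -trace(L) = -14, matching the sum of degrees.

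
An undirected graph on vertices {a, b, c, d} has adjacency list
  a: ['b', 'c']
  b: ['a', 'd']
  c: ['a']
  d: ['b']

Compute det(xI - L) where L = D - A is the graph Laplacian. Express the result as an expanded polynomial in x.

x^4 - 6x^3 + 10x^2 - 4x

Reading degrees in the order [a, b, c, d] gives [2, 2, 1, 1]; set D = diag(2, 2, 1, 1) and form L = D - A. Computing det(xI - L) by cofactor expansion (or equivalently via sum-over-permutations) gives x^4 - 6x^3 + 10x^2 - 4x. The coefficient of x^3 equals -trace(L) = -6, matching the sum of degrees. The eigenvalues sum to 6, which equals trace(L) = 2|E|.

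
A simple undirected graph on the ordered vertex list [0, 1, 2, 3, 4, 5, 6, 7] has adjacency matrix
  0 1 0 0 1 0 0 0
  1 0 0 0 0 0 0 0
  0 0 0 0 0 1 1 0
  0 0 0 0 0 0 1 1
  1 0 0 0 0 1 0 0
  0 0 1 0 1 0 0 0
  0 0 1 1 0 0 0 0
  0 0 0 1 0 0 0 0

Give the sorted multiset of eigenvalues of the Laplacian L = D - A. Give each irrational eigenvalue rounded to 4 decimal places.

[0, 0.1522, 0.5858, 1.2346, 2, 2.7654, 3.4142, 3.8478]

Reading degrees in the order [0, 1, 2, 3, 4, 5, 6, 7] gives [2, 1, 2, 2, 2, 2, 2, 1]; set D = diag(2, 1, 2, 2, 2, 2, 2, 1) and form L = D - A. Diagonalising L (or applying a numerical eigensolver to the 8x8 matrix) gives the spectrum above. The single zero eigenvalue shows the graph is connected. There is one zero in the spectrum, matching the 1 component.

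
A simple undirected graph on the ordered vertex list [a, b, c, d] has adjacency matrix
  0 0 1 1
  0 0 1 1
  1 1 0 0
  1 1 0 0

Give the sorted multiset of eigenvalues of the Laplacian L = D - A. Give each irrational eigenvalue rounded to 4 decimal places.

Reading degrees in the order [a, b, c, d] gives [2, 2, 2, 2]; set D = diag(2, 2, 2, 2) and form L = D - A. Since every row of L sums to 0, the all-ones vector is in the kernel and 0 is an eigenvalue. The single zero eigenvalue shows the graph is connected. By the matrix-tree theorem the graph has (1/4) * product of the nonzero eigenvalues = 4 spanning trees. The largest eigenvalue, 4, is at most the vertex count 4.

[0, 2, 2, 4]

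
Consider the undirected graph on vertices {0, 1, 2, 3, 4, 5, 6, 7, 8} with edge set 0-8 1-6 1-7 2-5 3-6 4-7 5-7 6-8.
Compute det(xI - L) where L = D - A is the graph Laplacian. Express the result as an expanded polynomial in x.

x^9 - 16x^8 + 103x^7 - 344x^6 + 642x^5 - 672x^4 + 376x^3 - 100x^2 + 9x

With the vertex order [0, 1, 2, 3, 4, 5, 6, 7, 8], the degrees are [1, 2, 1, 1, 1, 2, 3, 3, 2], giving D = diag(1, 2, 1, 1, 1, 2, 3, 3, 2) and L = D - A. L has integer entries, so p(x) = det(xI - L) has integer coefficients. Expanding the determinant yields x^9 - 16x^8 + 103x^7 - 344x^6 + 642x^5 - 672x^4 + 376x^3 - 100x^2 + 9x. The coefficient of x^8 equals -trace(L) = -16, matching the sum of degrees. By the matrix-tree theorem the graph has (1/9) * product of the nonzero eigenvalues = 1 spanning tree.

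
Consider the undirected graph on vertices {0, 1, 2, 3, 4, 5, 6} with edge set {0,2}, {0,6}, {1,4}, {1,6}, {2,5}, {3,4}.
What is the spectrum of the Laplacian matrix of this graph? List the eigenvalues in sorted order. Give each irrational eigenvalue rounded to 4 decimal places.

Reading degrees in the order [0, 1, 2, 3, 4, 5, 6] gives [2, 2, 2, 1, 2, 1, 2]; set D = diag(2, 2, 2, 1, 2, 1, 2) and form L = D - A. Diagonalising L (or applying a numerical eigensolver to the 7x7 matrix) gives the spectrum above. There is one zero in the spectrum, matching the 1 component. The largest eigenvalue, 3.8019, is at most the vertex count 7.

[0, 0.1981, 0.7530, 1.5550, 2.4450, 3.2470, 3.8019]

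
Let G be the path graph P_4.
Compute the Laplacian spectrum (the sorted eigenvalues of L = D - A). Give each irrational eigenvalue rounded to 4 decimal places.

The graph has 4 vertices and degree multiset [2, 2, 1, 1]; D is the diagonal matrix of degrees and L = D - A. The multiplicity of 0 as a Laplacian eigenvalue equals the number of connected components. The largest eigenvalue, 3.4142, is at most the vertex count 4. The eigenvalues sum to 6, which equals trace(L) = 2|E|.

[0, 0.5858, 2, 3.4142]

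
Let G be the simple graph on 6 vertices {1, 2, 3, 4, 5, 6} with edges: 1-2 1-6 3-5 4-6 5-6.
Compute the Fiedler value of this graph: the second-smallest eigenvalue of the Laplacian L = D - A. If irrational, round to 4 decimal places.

Reading degrees in the order [1, 2, 3, 4, 5, 6] gives [2, 1, 1, 1, 2, 3]; set D = diag(2, 1, 1, 1, 2, 3) and form L = D - A. The sorted Laplacian eigenvalues are [0, 0.3820, 0.6972, 2, 2.6180, 4.3028]; the algebraic connectivity is the second entry, 0.3820. The largest eigenvalue, 4.3028, is at most the vertex count 6.

0.3820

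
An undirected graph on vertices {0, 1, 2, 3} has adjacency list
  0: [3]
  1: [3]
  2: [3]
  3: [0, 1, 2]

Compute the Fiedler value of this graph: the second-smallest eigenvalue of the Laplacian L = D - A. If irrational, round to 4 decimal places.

Each diagonal entry of L is the vertex degree and each off-diagonal entry is -1 where an edge is present, 0 otherwise; in the order [0, 1, 2, 3] the diagonal is [1, 1, 1, 3]. Computing the eigenvalues of L and sorting gives [0, 1, 1, 4]. The Fiedler value lambda_2 = 1 is strictly positive, so the graph is connected. By the matrix-tree theorem the graph has (1/4) * product of the nonzero eigenvalues = 1 spanning tree. The largest eigenvalue, 4, is at most the vertex count 4.

1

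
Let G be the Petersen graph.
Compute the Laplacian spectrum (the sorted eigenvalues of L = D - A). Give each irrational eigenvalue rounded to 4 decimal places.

The graph has 10 vertices and degree multiset [3, 3, 3, 3, 3, 3, 3, 3, 3, 3]; D is the diagonal matrix of degrees and L = D - A. Diagonalising L (or applying a numerical eigensolver to the 10x10 matrix) gives the spectrum above. There is one zero in the spectrum, matching the 1 component.

[0, 2, 2, 2, 2, 2, 5, 5, 5, 5]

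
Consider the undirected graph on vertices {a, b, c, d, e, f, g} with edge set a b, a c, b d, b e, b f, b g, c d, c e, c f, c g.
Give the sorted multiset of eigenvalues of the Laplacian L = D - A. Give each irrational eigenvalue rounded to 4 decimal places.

With the vertex order [a, b, c, d, e, f, g], the degrees are [2, 5, 5, 2, 2, 2, 2], giving D = diag(2, 5, 5, 2, 2, 2, 2) and L = D - A. Since every row of L sums to 0, the all-ones vector is in the kernel and 0 is an eigenvalue. The eigenvalues sum to 20, which equals trace(L) = 2|E|.

[0, 2, 2, 2, 2, 5, 7]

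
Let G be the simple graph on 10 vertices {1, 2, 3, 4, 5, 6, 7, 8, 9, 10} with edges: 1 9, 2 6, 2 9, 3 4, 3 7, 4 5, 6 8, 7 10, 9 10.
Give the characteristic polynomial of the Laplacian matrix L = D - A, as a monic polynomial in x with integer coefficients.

Reading degrees in the order [1, 2, 3, 4, 5, 6, 7, 8, 9, 10] gives [1, 2, 2, 2, 1, 2, 2, 1, 3, 2]; set D = diag(1, 2, 2, 2, 1, 2, 2, 1, 3, 2) and form L = D - A. L has integer entries, so p(x) = det(xI - L) has integer coefficients. Expanding the determinant yields x^10 - 18x^9 + 135x^8 - 548x^7 + 1309x^6 - 1874x^5 + 1568x^4 - 712x^3 + 150x^2 - 10x. The constant term is 0 because L is singular (the all-ones vector lies in its kernel). The largest eigenvalue, 4.3721, is at most the vertex count 10.

x^10 - 18x^9 + 135x^8 - 548x^7 + 1309x^6 - 1874x^5 + 1568x^4 - 712x^3 + 150x^2 - 10x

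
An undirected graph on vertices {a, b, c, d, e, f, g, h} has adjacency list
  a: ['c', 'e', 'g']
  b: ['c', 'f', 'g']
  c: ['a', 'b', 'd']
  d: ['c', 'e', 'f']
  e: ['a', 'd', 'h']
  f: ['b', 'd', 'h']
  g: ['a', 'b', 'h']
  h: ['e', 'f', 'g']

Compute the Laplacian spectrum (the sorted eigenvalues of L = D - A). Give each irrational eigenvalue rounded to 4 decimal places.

[0, 2, 2, 2, 4, 4, 4, 6]

Reading degrees in the order [a, b, c, d, e, f, g, h] gives [3, 3, 3, 3, 3, 3, 3, 3]; set D = diag(3, 3, 3, 3, 3, 3, 3, 3) and form L = D - A. Since every row of L sums to 0, the all-ones vector is in the kernel and 0 is an eigenvalue. The single zero eigenvalue shows the graph is connected. By the matrix-tree theorem the graph has (1/8) * product of the nonzero eigenvalues = 384 spanning trees. There is one zero in the spectrum, matching the 1 component.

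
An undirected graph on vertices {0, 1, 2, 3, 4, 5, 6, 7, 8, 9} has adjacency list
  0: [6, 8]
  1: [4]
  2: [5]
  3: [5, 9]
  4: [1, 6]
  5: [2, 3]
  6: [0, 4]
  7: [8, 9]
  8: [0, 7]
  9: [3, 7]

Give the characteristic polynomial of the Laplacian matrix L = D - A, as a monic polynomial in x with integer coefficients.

With the vertex order [0, 1, 2, 3, 4, 5, 6, 7, 8, 9], the degrees are [2, 1, 1, 2, 2, 2, 2, 2, 2, 2], giving D = diag(2, 1, 1, 2, 2, 2, 2, 2, 2, 2) and L = D - A. L has integer entries, so p(x) = det(xI - L) has integer coefficients. Expanding the determinant yields x^10 - 18x^9 + 136x^8 - 560x^7 + 1365x^6 - 2002x^5 + 1716x^4 - 792x^3 + 165x^2 - 10x. Since p(0) = det(-L) = 0, x divides p(x). There is one zero in the spectrum, matching the 1 component. The largest eigenvalue, 3.9021, is at most the vertex count 10.

x^10 - 18x^9 + 136x^8 - 560x^7 + 1365x^6 - 2002x^5 + 1716x^4 - 792x^3 + 165x^2 - 10x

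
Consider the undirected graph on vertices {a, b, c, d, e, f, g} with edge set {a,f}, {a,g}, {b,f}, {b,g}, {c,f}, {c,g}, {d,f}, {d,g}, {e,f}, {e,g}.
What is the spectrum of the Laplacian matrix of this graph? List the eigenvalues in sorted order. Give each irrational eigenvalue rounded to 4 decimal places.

[0, 2, 2, 2, 2, 5, 7]

With the vertex order [a, b, c, d, e, f, g], the degrees are [2, 2, 2, 2, 2, 5, 5], giving D = diag(2, 2, 2, 2, 2, 5, 5) and L = D - A. L is symmetric positive semidefinite, so every eigenvalue is real and nonnegative. The single zero eigenvalue shows the graph is connected. By the matrix-tree theorem the graph has (1/7) * product of the nonzero eigenvalues = 80 spanning trees.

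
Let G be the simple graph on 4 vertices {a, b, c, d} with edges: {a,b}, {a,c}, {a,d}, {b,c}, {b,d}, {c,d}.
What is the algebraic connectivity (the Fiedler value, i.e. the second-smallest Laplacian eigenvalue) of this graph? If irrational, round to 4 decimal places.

4

Reading degrees in the order [a, b, c, d] gives [3, 3, 3, 3]; set D = diag(3, 3, 3, 3) and form L = D - A. Computing the eigenvalues of L and sorting gives [0, 4, 4, 4]. The Fiedler value lambda_2 = 4 is strictly positive, so the graph is connected. By the matrix-tree theorem the graph has (1/4) * product of the nonzero eigenvalues = 16 spanning trees.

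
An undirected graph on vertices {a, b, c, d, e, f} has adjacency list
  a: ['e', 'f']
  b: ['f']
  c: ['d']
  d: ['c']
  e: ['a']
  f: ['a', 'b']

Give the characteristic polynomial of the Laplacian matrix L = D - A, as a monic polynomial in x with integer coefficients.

With the vertex order [a, b, c, d, e, f], the degrees are [2, 1, 1, 1, 1, 2], giving D = diag(2, 1, 1, 1, 1, 2) and L = D - A. L has integer entries, so p(x) = det(xI - L) has integer coefficients. Expanding the determinant yields x^6 - 8x^5 + 22x^4 - 24x^3 + 8x^2. The constant term is 0 because L is singular (the all-ones vector lies in its kernel). There are 2 zeros in the spectrum, matching the 2 components.

x^6 - 8x^5 + 22x^4 - 24x^3 + 8x^2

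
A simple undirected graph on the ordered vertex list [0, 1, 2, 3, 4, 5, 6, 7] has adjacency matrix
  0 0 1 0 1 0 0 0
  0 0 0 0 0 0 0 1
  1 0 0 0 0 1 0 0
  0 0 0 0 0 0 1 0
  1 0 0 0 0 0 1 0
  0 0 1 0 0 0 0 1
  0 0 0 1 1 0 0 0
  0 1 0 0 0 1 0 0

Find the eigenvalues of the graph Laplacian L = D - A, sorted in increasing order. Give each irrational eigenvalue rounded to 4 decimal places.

With the vertex order [0, 1, 2, 3, 4, 5, 6, 7], the degrees are [2, 1, 2, 1, 2, 2, 2, 2], giving D = diag(2, 1, 2, 1, 2, 2, 2, 2) and L = D - A. L is symmetric positive semidefinite, so every eigenvalue is real and nonnegative. The single zero eigenvalue shows the graph is connected. The largest eigenvalue, 3.8478, is at most the vertex count 8. There is one zero in the spectrum, matching the 1 component.

[0, 0.1522, 0.5858, 1.2346, 2, 2.7654, 3.4142, 3.8478]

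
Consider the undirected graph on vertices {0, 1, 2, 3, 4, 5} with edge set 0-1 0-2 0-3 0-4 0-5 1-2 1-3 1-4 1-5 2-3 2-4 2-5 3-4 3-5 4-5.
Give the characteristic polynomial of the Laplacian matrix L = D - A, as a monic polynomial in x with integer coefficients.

x^6 - 30x^5 + 360x^4 - 2160x^3 + 6480x^2 - 7776x

With the vertex order [0, 1, 2, 3, 4, 5], the degrees are [5, 5, 5, 5, 5, 5], giving D = diag(5, 5, 5, 5, 5, 5) and L = D - A. L has integer entries, so p(x) = det(xI - L) has integer coefficients. Expanding the determinant yields x^6 - 30x^5 + 360x^4 - 2160x^3 + 6480x^2 - 7776x. The constant term is 0 because L is singular (the all-ones vector lies in its kernel). The eigenvalues sum to 30, which equals trace(L) = 2|E|. By the matrix-tree theorem the graph has (1/6) * product of the nonzero eigenvalues = 1296 spanning trees.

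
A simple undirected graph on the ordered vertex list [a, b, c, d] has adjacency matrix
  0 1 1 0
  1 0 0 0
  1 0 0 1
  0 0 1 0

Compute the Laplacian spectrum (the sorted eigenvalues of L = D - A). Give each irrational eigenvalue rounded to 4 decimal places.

[0, 0.5858, 2, 3.4142]

Reading degrees in the order [a, b, c, d] gives [2, 1, 2, 1]; set D = diag(2, 1, 2, 1) and form L = D - A. L is symmetric positive semidefinite, so every eigenvalue is real and nonnegative. The eigenvalues sum to 6, which equals trace(L) = 2|E|. There is one zero in the spectrum, matching the 1 component.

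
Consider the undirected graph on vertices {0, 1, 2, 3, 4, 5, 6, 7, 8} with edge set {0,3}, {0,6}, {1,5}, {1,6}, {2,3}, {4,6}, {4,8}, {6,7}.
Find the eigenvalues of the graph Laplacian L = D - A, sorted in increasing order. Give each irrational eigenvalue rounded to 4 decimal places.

Each diagonal entry of L is the vertex degree and each off-diagonal entry is -1 where an edge is present, 0 otherwise; in the order [0, 1, 2, 3, 4, 5, 6, 7, 8] the diagonal is [2, 2, 1, 2, 2, 1, 4, 1, 1]. The multiplicity of 0 as a Laplacian eigenvalue equals the number of connected components.

[0, 0.2398, 0.3820, 0.7199, 1.4240, 2.2032, 2.6180, 3.1692, 5.2439]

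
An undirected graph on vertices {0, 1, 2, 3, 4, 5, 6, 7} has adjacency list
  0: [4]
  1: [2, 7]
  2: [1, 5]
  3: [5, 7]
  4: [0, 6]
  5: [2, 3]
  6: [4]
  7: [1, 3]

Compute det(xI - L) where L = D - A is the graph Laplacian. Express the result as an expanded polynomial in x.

x^8 - 14x^7 + 78x^6 - 220x^5 + 330x^4 - 250x^3 + 75x^2

With the vertex order [0, 1, 2, 3, 4, 5, 6, 7], the degrees are [1, 2, 2, 2, 2, 2, 1, 2], giving D = diag(1, 2, 2, 2, 2, 2, 1, 2) and L = D - A. Computing det(xI - L) by cofactor expansion (or equivalently via sum-over-permutations) gives x^8 - 14x^7 + 78x^6 - 220x^5 + 330x^4 - 250x^3 + 75x^2. Since p(0) = det(-L) = 0, x divides p(x). There are 2 zeros in the spectrum, matching the 2 components.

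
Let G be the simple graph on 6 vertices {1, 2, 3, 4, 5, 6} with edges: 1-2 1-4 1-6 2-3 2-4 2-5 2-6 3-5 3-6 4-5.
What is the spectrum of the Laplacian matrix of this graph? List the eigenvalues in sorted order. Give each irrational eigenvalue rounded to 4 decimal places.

[0, 2.3820, 2.3820, 4.6180, 4.6180, 6]

With the vertex order [1, 2, 3, 4, 5, 6], the degrees are [3, 5, 3, 3, 3, 3], giving D = diag(3, 5, 3, 3, 3, 3) and L = D - A. L is symmetric positive semidefinite, so every eigenvalue is real and nonnegative. By the matrix-tree theorem the graph has (1/6) * product of the nonzero eigenvalues = 121 spanning trees.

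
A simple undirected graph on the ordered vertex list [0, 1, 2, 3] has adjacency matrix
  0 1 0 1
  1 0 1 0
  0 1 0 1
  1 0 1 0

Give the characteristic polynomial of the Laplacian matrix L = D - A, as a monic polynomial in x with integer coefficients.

Each diagonal entry of L is the vertex degree and each off-diagonal entry is -1 where an edge is present, 0 otherwise; in the order [0, 1, 2, 3] the diagonal is [2, 2, 2, 2]. The eigenvalues of L are [0, 2, 2, 4]; the characteristic polynomial is the product of (x - lambda_i), which multiplies out to x^4 - 8x^3 + 20x^2 - 16x. Since p(0) = det(-L) = 0, x divides p(x). By the matrix-tree theorem the graph has (1/4) * product of the nonzero eigenvalues = 4 spanning trees.

x^4 - 8x^3 + 20x^2 - 16x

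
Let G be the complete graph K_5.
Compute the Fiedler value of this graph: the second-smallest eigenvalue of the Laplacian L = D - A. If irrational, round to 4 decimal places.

The graph has 5 vertices and degree multiset [4, 4, 4, 4, 4]; D is the diagonal matrix of degrees and L = D - A. Computing the eigenvalues of L and sorting gives [0, 5, 5, 5, 5]. The Fiedler value lambda_2 = 5 is strictly positive, so the graph is connected. The largest eigenvalue, 5, is at most the vertex count 5. The eigenvalues sum to 20, which equals trace(L) = 2|E|.

5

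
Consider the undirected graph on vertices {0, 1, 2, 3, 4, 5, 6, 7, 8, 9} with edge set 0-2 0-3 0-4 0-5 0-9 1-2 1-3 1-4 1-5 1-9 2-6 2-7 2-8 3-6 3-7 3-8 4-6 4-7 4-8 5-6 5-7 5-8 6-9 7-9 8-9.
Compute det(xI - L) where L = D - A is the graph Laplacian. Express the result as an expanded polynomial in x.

Each diagonal entry of L is the vertex degree and each off-diagonal entry is -1 where an edge is present, 0 otherwise; in the order [0, 1, 2, 3, 4, 5, 6, 7, 8, 9] the diagonal is [5, 5, 5, 5, 5, 5, 5, 5, 5, 5]. The eigenvalues of L are [0, 5, 5, 5, 5, 5, 5, 5, 5, 10]; the characteristic polynomial is the product of (x - lambda_i), which multiplies out to x^10 - 50x^9 + 1100x^8 - 14000x^7 + 113750x^6 - 612500x^5 + 2187500x^4 - 5000000x^3 + 6640625x^2 - 3906250x. The coefficient of x^9 equals -trace(L) = -50, matching the sum of degrees. The eigenvalues sum to 50, which equals trace(L) = 2|E|. The largest eigenvalue, 10, is at most the vertex count 10.

x^10 - 50x^9 + 1100x^8 - 14000x^7 + 113750x^6 - 612500x^5 + 2187500x^4 - 5000000x^3 + 6640625x^2 - 3906250x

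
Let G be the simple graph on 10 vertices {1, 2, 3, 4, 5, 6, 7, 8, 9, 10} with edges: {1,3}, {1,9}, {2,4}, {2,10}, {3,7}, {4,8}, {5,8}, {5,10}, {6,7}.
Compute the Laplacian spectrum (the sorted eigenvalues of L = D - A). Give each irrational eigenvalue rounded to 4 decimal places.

[0, 0, 0.3820, 1.3820, 1.3820, 1.3820, 2.6180, 3.6180, 3.6180, 3.6180]

Reading degrees in the order [1, 2, 3, 4, 5, 6, 7, 8, 9, 10] gives [2, 2, 2, 2, 2, 1, 2, 2, 1, 2]; set D = diag(2, 2, 2, 2, 2, 1, 2, 2, 1, 2) and form L = D - A. Diagonalising L (or applying a numerical eigensolver to the 10x10 matrix) gives the spectrum above. The 2 zero eigenvalues correspond to the 2 connected components. The eigenvalues sum to 18, which equals trace(L) = 2|E|. The largest eigenvalue, 3.6180, is at most the vertex count 10.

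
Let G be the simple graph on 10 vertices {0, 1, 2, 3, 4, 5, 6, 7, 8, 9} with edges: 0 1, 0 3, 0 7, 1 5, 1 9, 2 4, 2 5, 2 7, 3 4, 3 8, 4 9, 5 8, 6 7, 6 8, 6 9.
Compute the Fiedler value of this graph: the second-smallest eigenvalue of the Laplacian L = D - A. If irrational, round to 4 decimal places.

With the vertex order [0, 1, 2, 3, 4, 5, 6, 7, 8, 9], the degrees are [3, 3, 3, 3, 3, 3, 3, 3, 3, 3], giving D = diag(3, 3, 3, 3, 3, 3, 3, 3, 3, 3) and L = D - A. The sorted Laplacian eigenvalues are [0, 2, 2, 2, 2, 2, 5, 5, 5, 5]; the algebraic connectivity is the second entry, 2. The largest eigenvalue, 5, is at most the vertex count 10.

2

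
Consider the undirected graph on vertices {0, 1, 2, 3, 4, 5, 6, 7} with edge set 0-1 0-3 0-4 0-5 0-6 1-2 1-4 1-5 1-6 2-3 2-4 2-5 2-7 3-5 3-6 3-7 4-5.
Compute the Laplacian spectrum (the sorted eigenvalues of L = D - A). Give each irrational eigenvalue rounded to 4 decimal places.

[0, 1.7416, 2.8166, 4.7771, 5.2673, 5.7220, 6.5069, 7.1685]

With the vertex order [0, 1, 2, 3, 4, 5, 6, 7], the degrees are [5, 5, 5, 5, 4, 5, 3, 2], giving D = diag(5, 5, 5, 5, 4, 5, 3, 2) and L = D - A. Diagonalising L (or applying a numerical eigensolver to the 8x8 matrix) gives the spectrum above.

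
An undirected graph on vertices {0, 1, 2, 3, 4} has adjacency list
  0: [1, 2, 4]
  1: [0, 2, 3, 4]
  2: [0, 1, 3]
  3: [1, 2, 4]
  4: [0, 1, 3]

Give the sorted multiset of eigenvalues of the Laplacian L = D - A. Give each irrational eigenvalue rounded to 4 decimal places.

[0, 3, 3, 5, 5]

Each diagonal entry of L is the vertex degree and each off-diagonal entry is -1 where an edge is present, 0 otherwise; in the order [0, 1, 2, 3, 4] the diagonal is [3, 4, 3, 3, 3]. Since every row of L sums to 0, the all-ones vector is in the kernel and 0 is an eigenvalue. The single zero eigenvalue shows the graph is connected. By the matrix-tree theorem the graph has (1/5) * product of the nonzero eigenvalues = 45 spanning trees.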